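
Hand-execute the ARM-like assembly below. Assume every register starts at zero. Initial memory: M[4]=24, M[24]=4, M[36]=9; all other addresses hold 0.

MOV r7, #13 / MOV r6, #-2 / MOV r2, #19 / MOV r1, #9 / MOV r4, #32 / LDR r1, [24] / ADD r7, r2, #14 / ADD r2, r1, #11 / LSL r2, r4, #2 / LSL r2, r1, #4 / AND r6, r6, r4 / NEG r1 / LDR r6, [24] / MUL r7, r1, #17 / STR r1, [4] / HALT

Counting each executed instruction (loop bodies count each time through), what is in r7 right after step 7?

33

after MOV r7, #13: r7=13
after MOV r6, #-2: r6=-2
after MOV r2, #19: r2=19
after MOV r1, #9: r1=9
after MOV r4, #32: r4=32
after LDR r1, [24]: r1=M[24]=4
after ADD r7, r2, #14: r7=19+14=33
After step 7: r7 = 33.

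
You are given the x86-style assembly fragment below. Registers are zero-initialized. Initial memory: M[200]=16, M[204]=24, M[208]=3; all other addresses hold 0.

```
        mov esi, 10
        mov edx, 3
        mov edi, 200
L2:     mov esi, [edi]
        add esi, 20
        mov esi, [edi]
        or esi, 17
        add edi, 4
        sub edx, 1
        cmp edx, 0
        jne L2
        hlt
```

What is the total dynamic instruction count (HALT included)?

28

mov esi, 10 → esi=10
mov edx, 3 → edx=3
mov edi, 200 → edi=200
mov esi, [edi] → esi=M[200]=16
add esi, 20 → esi=16+20=36
mov esi, [edi] → esi=M[200]=16
or esi, 17 → esi=16|17=17
add edi, 4 → edi=200+4=204
sub edx, 1 → edx=3-1=2
cmp edx, 0  (cmp 2,0)
jne L2: taken
mov esi, [edi] → esi=M[204]=24
add esi, 20 → esi=24+20=44
mov esi, [edi] → esi=M[204]=24
or esi, 17 → esi=24|17=25
add edi, 4 → edi=204+4=208
sub edx, 1 → edx=2-1=1
cmp edx, 0  (cmp 1,0)
jne L2: taken
mov esi, [edi] → esi=M[208]=3
add esi, 20 → esi=3+20=23
mov esi, [edi] → esi=M[208]=3
or esi, 17 → esi=3|17=19
add edi, 4 → edi=208+4=212
sub edx, 1 → edx=1-1=0
cmp edx, 0  (cmp 0,0)
jne L2: not taken
halt.
Total executed instructions: 28.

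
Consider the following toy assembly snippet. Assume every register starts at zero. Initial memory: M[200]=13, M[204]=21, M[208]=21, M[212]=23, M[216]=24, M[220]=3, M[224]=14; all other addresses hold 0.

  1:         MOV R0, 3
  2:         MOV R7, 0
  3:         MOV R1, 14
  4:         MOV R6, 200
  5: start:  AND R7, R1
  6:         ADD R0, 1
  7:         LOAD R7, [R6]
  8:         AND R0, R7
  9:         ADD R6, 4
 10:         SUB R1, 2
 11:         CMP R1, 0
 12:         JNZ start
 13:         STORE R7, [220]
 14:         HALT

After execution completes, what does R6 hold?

228

after MOV R0, 3: R0=3
after MOV R7, 0: R7=0
after MOV R1, 14: R1=14
after MOV R6, 200: R6=200
after AND R7, R1: R7=0&14=0
after ADD R0, 1: R0=3+1=4
after LOAD R7, [R6]: R7=M[200]=13
after AND R0, R7: R0=4&13=4
after ADD R6, 4: R6=200+4=204
after SUB R1, 2: R1=14-2=12
CMP R1, 0  (cmp 12,0)
JNZ start: taken
after AND R7, R1: R7=13&12=12
after ADD R0, 1: R0=4+1=5
after LOAD R7, [R6]: R7=M[204]=21
after AND R0, R7: R0=5&21=5
after ADD R6, 4: R6=204+4=208
after SUB R1, 2: R1=12-2=10
CMP R1, 0  (cmp 10,0)
JNZ start: taken
after AND R7, R1: R7=21&10=0
after ADD R0, 1: R0=5+1=6
after LOAD R7, [R6]: R7=M[208]=21
after AND R0, R7: R0=6&21=4
after ADD R6, 4: R6=208+4=212
after SUB R1, 2: R1=10-2=8
CMP R1, 0  (cmp 8,0)
JNZ start: taken
after AND R7, R1: R7=21&8=0
after ADD R0, 1: R0=4+1=5
after LOAD R7, [R6]: R7=M[212]=23
after AND R0, R7: R0=5&23=5
after ADD R6, 4: R6=212+4=216
after SUB R1, 2: R1=8-2=6
CMP R1, 0  (cmp 6,0)
JNZ start: taken
after AND R7, R1: R7=23&6=6
after ADD R0, 1: R0=5+1=6
after LOAD R7, [R6]: R7=M[216]=24
after AND R0, R7: R0=6&24=0
after ADD R6, 4: R6=216+4=220
after SUB R1, 2: R1=6-2=4
CMP R1, 0  (cmp 4,0)
JNZ start: taken
after AND R7, R1: R7=24&4=0
after ADD R0, 1: R0=0+1=1
after LOAD R7, [R6]: R7=M[220]=3
after AND R0, R7: R0=1&3=1
after ADD R6, 4: R6=220+4=224
after SUB R1, 2: R1=4-2=2
CMP R1, 0  (cmp 2,0)
JNZ start: taken
after AND R7, R1: R7=3&2=2
after ADD R0, 1: R0=1+1=2
after LOAD R7, [R6]: R7=M[224]=14
after AND R0, R7: R0=2&14=2
after ADD R6, 4: R6=224+4=228
after SUB R1, 2: R1=2-2=0
CMP R1, 0  (cmp 0,0)
JNZ start: not taken
STORE R7, [220] → M[220]=14
halt.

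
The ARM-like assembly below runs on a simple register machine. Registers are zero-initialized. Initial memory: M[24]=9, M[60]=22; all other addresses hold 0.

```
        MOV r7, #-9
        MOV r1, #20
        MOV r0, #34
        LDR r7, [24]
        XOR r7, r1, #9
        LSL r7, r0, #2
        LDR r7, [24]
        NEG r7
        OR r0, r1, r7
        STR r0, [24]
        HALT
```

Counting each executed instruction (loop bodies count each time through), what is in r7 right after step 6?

MOV r7, #-9 → r7=-9
MOV r1, #20 → r1=20
MOV r0, #34 → r0=34
LDR r7, [24] → r7=M[24]=9
XOR r7, r1, #9 → r7=20^9=29
LSL r7, r0, #2 → r7=34<<2=136
After step 6: r7 = 136.

136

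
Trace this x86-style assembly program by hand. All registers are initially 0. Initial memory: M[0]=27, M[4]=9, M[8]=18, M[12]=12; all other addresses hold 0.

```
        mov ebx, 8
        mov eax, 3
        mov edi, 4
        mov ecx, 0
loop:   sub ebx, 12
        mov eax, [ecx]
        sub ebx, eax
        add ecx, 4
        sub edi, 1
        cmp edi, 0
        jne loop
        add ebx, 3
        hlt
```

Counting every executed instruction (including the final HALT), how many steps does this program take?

after mov ebx, 8: ebx=8
after mov eax, 3: eax=3
after mov edi, 4: edi=4
after mov ecx, 0: ecx=0
after sub ebx, 12: ebx=8-12=-4
after mov eax, [ecx]: eax=M[0]=27
after sub ebx, eax: ebx=(-4)-27=-31
after add ecx, 4: ecx=0+4=4
after sub edi, 1: edi=4-1=3
cmp edi, 0  (cmp 3,0)
jne loop: taken
after sub ebx, 12: ebx=(-31)-12=-43
after mov eax, [ecx]: eax=M[4]=9
after sub ebx, eax: ebx=(-43)-9=-52
after add ecx, 4: ecx=4+4=8
after sub edi, 1: edi=3-1=2
cmp edi, 0  (cmp 2,0)
jne loop: taken
after sub ebx, 12: ebx=(-52)-12=-64
after mov eax, [ecx]: eax=M[8]=18
after sub ebx, eax: ebx=(-64)-18=-82
after add ecx, 4: ecx=8+4=12
after sub edi, 1: edi=2-1=1
cmp edi, 0  (cmp 1,0)
jne loop: taken
after sub ebx, 12: ebx=(-82)-12=-94
after mov eax, [ecx]: eax=M[12]=12
after sub ebx, eax: ebx=(-94)-12=-106
after add ecx, 4: ecx=12+4=16
after sub edi, 1: edi=1-1=0
cmp edi, 0  (cmp 0,0)
jne loop: not taken
after add ebx, 3: ebx=(-106)+3=-103
halt.
Total executed instructions: 34.

34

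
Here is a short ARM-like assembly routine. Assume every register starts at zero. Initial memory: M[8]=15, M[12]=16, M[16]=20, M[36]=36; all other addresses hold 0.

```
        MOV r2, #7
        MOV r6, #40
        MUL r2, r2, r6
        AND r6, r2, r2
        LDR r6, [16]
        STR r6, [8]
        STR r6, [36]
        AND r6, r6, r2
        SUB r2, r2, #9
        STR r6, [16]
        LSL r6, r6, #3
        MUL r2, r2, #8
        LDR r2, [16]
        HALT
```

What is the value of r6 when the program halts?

after MOV r2, #7: r2=7
after MOV r6, #40: r6=40
after MUL r2, r2, r6: r2=7*40=280
after AND r6, r2, r2: r6=280&280=280
after LDR r6, [16]: r6=M[16]=20
STR r6, [8] → M[8]=20
STR r6, [36] → M[36]=20
after AND r6, r6, r2: r6=20&280=16
after SUB r2, r2, #9: r2=280-9=271
STR r6, [16] → M[16]=16
after LSL r6, r6, #3: r6=16<<3=128
after MUL r2, r2, #8: r2=271*8=2168
after LDR r2, [16]: r2=M[16]=16
halt.

128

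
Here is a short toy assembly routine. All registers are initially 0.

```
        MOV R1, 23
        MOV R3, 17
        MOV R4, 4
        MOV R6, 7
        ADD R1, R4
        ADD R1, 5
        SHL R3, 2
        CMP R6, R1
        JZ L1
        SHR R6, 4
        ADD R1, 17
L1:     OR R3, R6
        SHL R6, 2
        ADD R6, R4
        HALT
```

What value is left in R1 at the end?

after MOV R1, 23: R1=23
after MOV R3, 17: R3=17
after MOV R4, 4: R4=4
after MOV R6, 7: R6=7
after ADD R1, R4: R1=23+4=27
after ADD R1, 5: R1=27+5=32
after SHL R3, 2: R3=17<<2=68
CMP R6, R1  (cmp 7,32)
JZ L1: not taken
after SHR R6, 4: R6=7>>4=0
after ADD R1, 17: R1=32+17=49
after OR R3, R6: R3=68|0=68
after SHL R6, 2: R6=0<<2=0
after ADD R6, R4: R6=0+4=4
halt.

49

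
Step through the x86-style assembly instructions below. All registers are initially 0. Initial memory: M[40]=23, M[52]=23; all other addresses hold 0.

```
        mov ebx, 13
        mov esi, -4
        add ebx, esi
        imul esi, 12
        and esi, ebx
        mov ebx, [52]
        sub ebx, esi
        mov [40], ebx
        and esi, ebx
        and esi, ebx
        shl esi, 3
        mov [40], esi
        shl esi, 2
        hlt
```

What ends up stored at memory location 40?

0

after mov ebx, 13: ebx=13
after mov esi, -4: esi=-4
after add ebx, esi: ebx=13+(-4)=9
after imul esi, 12: esi=(-4)*12=-48
after and esi, ebx: esi=(-48)&9=0
after mov ebx, [52]: ebx=M[52]=23
after sub ebx, esi: ebx=23-0=23
mov [40], ebx → M[40]=23
after and esi, ebx: esi=0&23=0
after and esi, ebx: esi=0&23=0
after shl esi, 3: esi=0<<3=0
mov [40], esi → M[40]=0
after shl esi, 2: esi=0<<2=0
halt.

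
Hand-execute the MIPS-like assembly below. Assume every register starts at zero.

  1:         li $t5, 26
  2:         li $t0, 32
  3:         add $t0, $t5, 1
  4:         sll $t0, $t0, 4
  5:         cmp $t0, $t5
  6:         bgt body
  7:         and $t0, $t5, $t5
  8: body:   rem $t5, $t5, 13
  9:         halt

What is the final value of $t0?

432

li $t5, 26 → $t5=26
li $t0, 32 → $t0=32
add $t0, $t5, 1 → $t0=26+1=27
sll $t0, $t0, 4 → $t0=27<<4=432
cmp $t0, $t5  (cmp 432,26)
bgt body: taken
rem $t5, $t5, 13 → $t5=26%13=0
halt.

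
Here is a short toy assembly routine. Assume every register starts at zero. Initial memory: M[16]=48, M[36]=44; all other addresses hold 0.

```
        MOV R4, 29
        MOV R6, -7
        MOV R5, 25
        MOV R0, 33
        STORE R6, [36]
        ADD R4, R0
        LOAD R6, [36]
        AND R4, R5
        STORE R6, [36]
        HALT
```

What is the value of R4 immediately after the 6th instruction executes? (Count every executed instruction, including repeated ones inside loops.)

after MOV R4, 29: R4=29
after MOV R6, -7: R6=-7
after MOV R5, 25: R5=25
after MOV R0, 33: R0=33
STORE R6, [36] → M[36]=-7
after ADD R4, R0: R4=29+33=62
After step 6: R4 = 62.

62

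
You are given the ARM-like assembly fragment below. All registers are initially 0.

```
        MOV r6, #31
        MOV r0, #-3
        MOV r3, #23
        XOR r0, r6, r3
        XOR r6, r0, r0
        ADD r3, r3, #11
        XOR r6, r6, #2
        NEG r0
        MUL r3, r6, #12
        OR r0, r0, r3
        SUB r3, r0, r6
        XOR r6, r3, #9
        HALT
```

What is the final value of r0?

-8

after MOV r6, #31: r6=31
after MOV r0, #-3: r0=-3
after MOV r3, #23: r3=23
after XOR r0, r6, r3: r0=31^23=8
after XOR r6, r0, r0: r6=8^8=0
after ADD r3, r3, #11: r3=23+11=34
after XOR r6, r6, #2: r6=0^2=2
after NEG r0: r0=-(8)=-8
after MUL r3, r6, #12: r3=2*12=24
after OR r0, r0, r3: r0=(-8)|24=-8
after SUB r3, r0, r6: r3=(-8)-2=-10
after XOR r6, r3, #9: r6=(-10)^9=-1
halt.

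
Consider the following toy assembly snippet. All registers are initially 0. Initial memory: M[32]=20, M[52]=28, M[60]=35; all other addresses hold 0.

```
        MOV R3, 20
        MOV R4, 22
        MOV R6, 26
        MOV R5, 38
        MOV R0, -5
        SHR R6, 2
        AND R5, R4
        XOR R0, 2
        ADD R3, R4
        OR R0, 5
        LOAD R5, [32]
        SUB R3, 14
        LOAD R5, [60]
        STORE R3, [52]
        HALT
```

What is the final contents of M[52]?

after MOV R3, 20: R3=20
after MOV R4, 22: R4=22
after MOV R6, 26: R6=26
after MOV R5, 38: R5=38
after MOV R0, -5: R0=-5
after SHR R6, 2: R6=26>>2=6
after AND R5, R4: R5=38&22=6
after XOR R0, 2: R0=(-5)^2=-7
after ADD R3, R4: R3=20+22=42
after OR R0, 5: R0=(-7)|5=-3
after LOAD R5, [32]: R5=M[32]=20
after SUB R3, 14: R3=42-14=28
after LOAD R5, [60]: R5=M[60]=35
STORE R3, [52] → M[52]=28
halt.

28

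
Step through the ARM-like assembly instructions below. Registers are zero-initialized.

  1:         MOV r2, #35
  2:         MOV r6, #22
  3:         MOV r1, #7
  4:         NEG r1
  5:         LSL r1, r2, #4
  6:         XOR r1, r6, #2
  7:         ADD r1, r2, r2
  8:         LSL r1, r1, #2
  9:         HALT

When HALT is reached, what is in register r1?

MOV r2, #35 → r2=35
MOV r6, #22 → r6=22
MOV r1, #7 → r1=7
NEG r1 → r1=-(7)=-7
LSL r1, r2, #4 → r1=35<<4=560
XOR r1, r6, #2 → r1=22^2=20
ADD r1, r2, r2 → r1=35+35=70
LSL r1, r1, #2 → r1=70<<2=280
halt.

280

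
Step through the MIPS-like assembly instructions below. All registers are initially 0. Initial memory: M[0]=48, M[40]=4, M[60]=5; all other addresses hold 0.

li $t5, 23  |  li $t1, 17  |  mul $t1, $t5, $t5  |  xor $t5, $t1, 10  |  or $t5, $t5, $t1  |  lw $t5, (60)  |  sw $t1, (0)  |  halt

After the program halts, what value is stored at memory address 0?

529

li $t5, 23 → $t5=23
li $t1, 17 → $t1=17
mul $t1, $t5, $t5 → $t1=23*23=529
xor $t5, $t1, 10 → $t5=529^10=539
or $t5, $t5, $t1 → $t5=539|529=539
lw $t5, (60) → $t5=M[60]=5
sw $t1, (0) → M[0]=529
halt.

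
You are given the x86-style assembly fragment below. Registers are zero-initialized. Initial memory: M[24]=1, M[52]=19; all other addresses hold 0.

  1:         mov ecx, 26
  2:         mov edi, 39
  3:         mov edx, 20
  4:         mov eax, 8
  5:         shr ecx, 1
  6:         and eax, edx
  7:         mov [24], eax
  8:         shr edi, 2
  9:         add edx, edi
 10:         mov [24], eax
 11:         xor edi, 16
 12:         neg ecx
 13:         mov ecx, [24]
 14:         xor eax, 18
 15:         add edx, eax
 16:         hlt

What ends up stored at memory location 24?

0

mov ecx, 26 → ecx=26
mov edi, 39 → edi=39
mov edx, 20 → edx=20
mov eax, 8 → eax=8
shr ecx, 1 → ecx=26>>1=13
and eax, edx → eax=8&20=0
mov [24], eax → M[24]=0
shr edi, 2 → edi=39>>2=9
add edx, edi → edx=20+9=29
mov [24], eax → M[24]=0
xor edi, 16 → edi=9^16=25
neg ecx → ecx=-(13)=-13
mov ecx, [24] → ecx=M[24]=0
xor eax, 18 → eax=0^18=18
add edx, eax → edx=29+18=47
halt.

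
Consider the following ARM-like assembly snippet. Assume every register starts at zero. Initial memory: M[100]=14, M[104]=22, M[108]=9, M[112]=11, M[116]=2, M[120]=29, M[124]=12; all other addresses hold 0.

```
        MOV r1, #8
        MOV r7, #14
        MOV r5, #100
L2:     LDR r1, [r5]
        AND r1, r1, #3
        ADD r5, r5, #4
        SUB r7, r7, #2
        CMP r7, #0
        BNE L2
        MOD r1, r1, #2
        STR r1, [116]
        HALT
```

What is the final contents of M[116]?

0

r1=8
r7=14
r5=100
r1=M[100]=14
r1=14&3=2
r5=100+4=104
r7=14-2=12
CMP r7, #0  (cmp 12,0)
BNE L2: taken
r1=M[104]=22
r1=22&3=2
r5=104+4=108
r7=12-2=10
CMP r7, #0  (cmp 10,0)
BNE L2: taken
r1=M[108]=9
r1=9&3=1
r5=108+4=112
r7=10-2=8
CMP r7, #0  (cmp 8,0)
BNE L2: taken
r1=M[112]=11
r1=11&3=3
r5=112+4=116
r7=8-2=6
CMP r7, #0  (cmp 6,0)
BNE L2: taken
r1=M[116]=2
r1=2&3=2
r5=116+4=120
r7=6-2=4
CMP r7, #0  (cmp 4,0)
BNE L2: taken
r1=M[120]=29
r1=29&3=1
r5=120+4=124
r7=4-2=2
CMP r7, #0  (cmp 2,0)
BNE L2: taken
r1=M[124]=12
r1=12&3=0
r5=124+4=128
r7=2-2=0
CMP r7, #0  (cmp 0,0)
BNE L2: not taken
r1=0%2=0
STR r1, [116] → M[116]=0
halt.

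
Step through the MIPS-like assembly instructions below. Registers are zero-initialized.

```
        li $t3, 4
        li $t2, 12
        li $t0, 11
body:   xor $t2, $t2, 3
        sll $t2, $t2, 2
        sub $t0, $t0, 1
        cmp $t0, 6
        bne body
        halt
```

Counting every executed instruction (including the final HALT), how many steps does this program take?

29

$t3=4
$t2=12
$t0=11
$t2=12^3=15
$t2=15<<2=60
$t0=11-1=10
cmp $t0, 6  (cmp 10,6)
bne body: taken
$t2=60^3=63
$t2=63<<2=252
$t0=10-1=9
cmp $t0, 6  (cmp 9,6)
bne body: taken
$t2=252^3=255
$t2=255<<2=1020
$t0=9-1=8
cmp $t0, 6  (cmp 8,6)
bne body: taken
$t2=1020^3=1023
$t2=1023<<2=4092
$t0=8-1=7
cmp $t0, 6  (cmp 7,6)
bne body: taken
$t2=4092^3=4095
$t2=4095<<2=16380
$t0=7-1=6
cmp $t0, 6  (cmp 6,6)
bne body: not taken
halt.
Total executed instructions: 29.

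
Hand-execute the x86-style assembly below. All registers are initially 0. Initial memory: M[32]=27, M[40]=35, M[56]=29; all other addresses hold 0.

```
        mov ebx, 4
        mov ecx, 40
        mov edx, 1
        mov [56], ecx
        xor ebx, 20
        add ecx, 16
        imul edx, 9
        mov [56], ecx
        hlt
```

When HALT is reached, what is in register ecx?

56

ebx=4
ecx=40
edx=1
mov [56], ecx → M[56]=40
ebx=4^20=16
ecx=40+16=56
edx=1*9=9
mov [56], ecx → M[56]=56
halt.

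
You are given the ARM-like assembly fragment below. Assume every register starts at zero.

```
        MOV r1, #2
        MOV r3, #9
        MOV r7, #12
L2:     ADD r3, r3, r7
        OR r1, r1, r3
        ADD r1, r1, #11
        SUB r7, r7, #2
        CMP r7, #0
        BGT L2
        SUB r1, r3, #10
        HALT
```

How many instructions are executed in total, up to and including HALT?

41

after MOV r1, #2: r1=2
after MOV r3, #9: r3=9
after MOV r7, #12: r7=12
after ADD r3, r3, r7: r3=9+12=21
after OR r1, r1, r3: r1=2|21=23
after ADD r1, r1, #11: r1=23+11=34
after SUB r7, r7, #2: r7=12-2=10
CMP r7, #0  (cmp 10,0)
BGT L2: taken
after ADD r3, r3, r7: r3=21+10=31
after OR r1, r1, r3: r1=34|31=63
after ADD r1, r1, #11: r1=63+11=74
after SUB r7, r7, #2: r7=10-2=8
CMP r7, #0  (cmp 8,0)
BGT L2: taken
after ADD r3, r3, r7: r3=31+8=39
after OR r1, r1, r3: r1=74|39=111
after ADD r1, r1, #11: r1=111+11=122
after SUB r7, r7, #2: r7=8-2=6
CMP r7, #0  (cmp 6,0)
BGT L2: taken
after ADD r3, r3, r7: r3=39+6=45
after OR r1, r1, r3: r1=122|45=127
after ADD r1, r1, #11: r1=127+11=138
after SUB r7, r7, #2: r7=6-2=4
CMP r7, #0  (cmp 4,0)
BGT L2: taken
after ADD r3, r3, r7: r3=45+4=49
after OR r1, r1, r3: r1=138|49=187
after ADD r1, r1, #11: r1=187+11=198
after SUB r7, r7, #2: r7=4-2=2
CMP r7, #0  (cmp 2,0)
BGT L2: taken
after ADD r3, r3, r7: r3=49+2=51
after OR r1, r1, r3: r1=198|51=247
after ADD r1, r1, #11: r1=247+11=258
after SUB r7, r7, #2: r7=2-2=0
CMP r7, #0  (cmp 0,0)
BGT L2: not taken
after SUB r1, r3, #10: r1=51-10=41
halt.
Total executed instructions: 41.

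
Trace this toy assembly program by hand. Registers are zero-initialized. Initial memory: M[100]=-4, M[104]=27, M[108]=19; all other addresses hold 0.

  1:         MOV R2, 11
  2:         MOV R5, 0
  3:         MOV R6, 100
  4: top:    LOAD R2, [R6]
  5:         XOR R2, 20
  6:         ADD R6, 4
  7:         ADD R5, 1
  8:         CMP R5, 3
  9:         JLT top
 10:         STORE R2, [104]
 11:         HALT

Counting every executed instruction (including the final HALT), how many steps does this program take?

23

MOV R2, 11 → R2=11
MOV R5, 0 → R5=0
MOV R6, 100 → R6=100
LOAD R2, [R6] → R2=M[100]=-4
XOR R2, 20 → R2=(-4)^20=-24
ADD R6, 4 → R6=100+4=104
ADD R5, 1 → R5=0+1=1
CMP R5, 3  (cmp 1,3)
JLT top: taken
LOAD R2, [R6] → R2=M[104]=27
XOR R2, 20 → R2=27^20=15
ADD R6, 4 → R6=104+4=108
ADD R5, 1 → R5=1+1=2
CMP R5, 3  (cmp 2,3)
JLT top: taken
LOAD R2, [R6] → R2=M[108]=19
XOR R2, 20 → R2=19^20=7
ADD R6, 4 → R6=108+4=112
ADD R5, 1 → R5=2+1=3
CMP R5, 3  (cmp 3,3)
JLT top: not taken
STORE R2, [104] → M[104]=7
halt.
Total executed instructions: 23.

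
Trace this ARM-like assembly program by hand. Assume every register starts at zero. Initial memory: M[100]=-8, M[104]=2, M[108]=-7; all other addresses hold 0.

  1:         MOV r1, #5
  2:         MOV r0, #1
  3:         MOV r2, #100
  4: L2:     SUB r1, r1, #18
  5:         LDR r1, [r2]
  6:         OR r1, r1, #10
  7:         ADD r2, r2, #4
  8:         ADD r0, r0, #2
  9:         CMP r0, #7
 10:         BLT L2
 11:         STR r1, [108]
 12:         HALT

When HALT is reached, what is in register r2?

after MOV r1, #5: r1=5
after MOV r0, #1: r0=1
after MOV r2, #100: r2=100
after SUB r1, r1, #18: r1=5-18=-13
after LDR r1, [r2]: r1=M[100]=-8
after OR r1, r1, #10: r1=(-8)|10=-6
after ADD r2, r2, #4: r2=100+4=104
after ADD r0, r0, #2: r0=1+2=3
CMP r0, #7  (cmp 3,7)
BLT L2: taken
after SUB r1, r1, #18: r1=(-6)-18=-24
after LDR r1, [r2]: r1=M[104]=2
after OR r1, r1, #10: r1=2|10=10
after ADD r2, r2, #4: r2=104+4=108
after ADD r0, r0, #2: r0=3+2=5
CMP r0, #7  (cmp 5,7)
BLT L2: taken
after SUB r1, r1, #18: r1=10-18=-8
after LDR r1, [r2]: r1=M[108]=-7
after OR r1, r1, #10: r1=(-7)|10=-5
after ADD r2, r2, #4: r2=108+4=112
after ADD r0, r0, #2: r0=5+2=7
CMP r0, #7  (cmp 7,7)
BLT L2: not taken
STR r1, [108] → M[108]=-5
halt.

112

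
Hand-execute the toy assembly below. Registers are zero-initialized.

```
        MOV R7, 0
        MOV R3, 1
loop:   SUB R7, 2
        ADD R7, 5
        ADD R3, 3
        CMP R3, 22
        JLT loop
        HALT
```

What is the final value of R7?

21

R7=0
R3=1
R7=0-2=-2
R7=(-2)+5=3
R3=1+3=4
CMP R3, 22  (cmp 4,22)
JLT loop: taken
R7=3-2=1
R7=1+5=6
R3=4+3=7
CMP R3, 22  (cmp 7,22)
JLT loop: taken
R7=6-2=4
R7=4+5=9
R3=7+3=10
CMP R3, 22  (cmp 10,22)
JLT loop: taken
R7=9-2=7
R7=7+5=12
R3=10+3=13
CMP R3, 22  (cmp 13,22)
JLT loop: taken
R7=12-2=10
R7=10+5=15
R3=13+3=16
CMP R3, 22  (cmp 16,22)
JLT loop: taken
R7=15-2=13
R7=13+5=18
R3=16+3=19
CMP R3, 22  (cmp 19,22)
JLT loop: taken
R7=18-2=16
R7=16+5=21
R3=19+3=22
CMP R3, 22  (cmp 22,22)
JLT loop: not taken
halt.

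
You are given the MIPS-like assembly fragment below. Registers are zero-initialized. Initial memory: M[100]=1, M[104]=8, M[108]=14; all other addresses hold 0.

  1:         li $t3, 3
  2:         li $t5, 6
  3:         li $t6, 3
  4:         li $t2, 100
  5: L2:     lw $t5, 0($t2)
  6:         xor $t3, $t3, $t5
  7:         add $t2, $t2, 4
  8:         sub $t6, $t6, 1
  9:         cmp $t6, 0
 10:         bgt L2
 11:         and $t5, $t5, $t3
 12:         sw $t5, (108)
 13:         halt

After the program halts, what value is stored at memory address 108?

$t3=3
$t5=6
$t6=3
$t2=100
$t5=M[100]=1
$t3=3^1=2
$t2=100+4=104
$t6=3-1=2
cmp $t6, 0  (cmp 2,0)
bgt L2: taken
$t5=M[104]=8
$t3=2^8=10
$t2=104+4=108
$t6=2-1=1
cmp $t6, 0  (cmp 1,0)
bgt L2: taken
$t5=M[108]=14
$t3=10^14=4
$t2=108+4=112
$t6=1-1=0
cmp $t6, 0  (cmp 0,0)
bgt L2: not taken
$t5=14&4=4
sw $t5, (108) → M[108]=4
halt.

4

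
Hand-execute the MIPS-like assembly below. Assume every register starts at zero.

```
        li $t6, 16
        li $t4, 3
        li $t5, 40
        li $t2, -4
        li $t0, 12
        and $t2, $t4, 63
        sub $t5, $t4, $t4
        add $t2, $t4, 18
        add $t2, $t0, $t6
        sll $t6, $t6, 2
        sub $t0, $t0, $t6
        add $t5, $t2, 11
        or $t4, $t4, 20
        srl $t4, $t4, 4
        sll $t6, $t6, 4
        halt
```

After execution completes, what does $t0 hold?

-52

after li $t6, 16: $t6=16
after li $t4, 3: $t4=3
after li $t5, 40: $t5=40
after li $t2, -4: $t2=-4
after li $t0, 12: $t0=12
after and $t2, $t4, 63: $t2=3&63=3
after sub $t5, $t4, $t4: $t5=3-3=0
after add $t2, $t4, 18: $t2=3+18=21
after add $t2, $t0, $t6: $t2=12+16=28
after sll $t6, $t6, 2: $t6=16<<2=64
after sub $t0, $t0, $t6: $t0=12-64=-52
after add $t5, $t2, 11: $t5=28+11=39
after or $t4, $t4, 20: $t4=3|20=23
after srl $t4, $t4, 4: $t4=23>>4=1
after sll $t6, $t6, 4: $t6=64<<4=1024
halt.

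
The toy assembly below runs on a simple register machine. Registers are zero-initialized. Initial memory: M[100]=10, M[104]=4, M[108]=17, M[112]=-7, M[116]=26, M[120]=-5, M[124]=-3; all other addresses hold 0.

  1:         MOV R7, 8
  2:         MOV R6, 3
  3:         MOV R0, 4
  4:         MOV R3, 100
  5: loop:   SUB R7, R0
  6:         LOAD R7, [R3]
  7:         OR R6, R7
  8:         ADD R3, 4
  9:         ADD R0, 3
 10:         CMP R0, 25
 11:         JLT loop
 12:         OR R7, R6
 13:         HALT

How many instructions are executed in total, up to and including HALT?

55

R7=8
R6=3
R0=4
R3=100
R7=8-4=4
R7=M[100]=10
R6=3|10=11
R3=100+4=104
R0=4+3=7
CMP R0, 25  (cmp 7,25)
JLT loop: taken
R7=10-7=3
R7=M[104]=4
R6=11|4=15
R3=104+4=108
R0=7+3=10
CMP R0, 25  (cmp 10,25)
JLT loop: taken
R7=4-10=-6
R7=M[108]=17
R6=15|17=31
R3=108+4=112
R0=10+3=13
CMP R0, 25  (cmp 13,25)
JLT loop: taken
R7=17-13=4
R7=M[112]=-7
R6=31|(-7)=-1
R3=112+4=116
R0=13+3=16
CMP R0, 25  (cmp 16,25)
JLT loop: taken
R7=(-7)-16=-23
R7=M[116]=26
R6=(-1)|26=-1
R3=116+4=120
R0=16+3=19
CMP R0, 25  (cmp 19,25)
JLT loop: taken
R7=26-19=7
R7=M[120]=-5
R6=(-1)|(-5)=-1
R3=120+4=124
R0=19+3=22
CMP R0, 25  (cmp 22,25)
JLT loop: taken
R7=(-5)-22=-27
R7=M[124]=-3
R6=(-1)|(-3)=-1
R3=124+4=128
R0=22+3=25
CMP R0, 25  (cmp 25,25)
JLT loop: not taken
R7=(-3)|(-1)=-1
halt.
Total executed instructions: 55.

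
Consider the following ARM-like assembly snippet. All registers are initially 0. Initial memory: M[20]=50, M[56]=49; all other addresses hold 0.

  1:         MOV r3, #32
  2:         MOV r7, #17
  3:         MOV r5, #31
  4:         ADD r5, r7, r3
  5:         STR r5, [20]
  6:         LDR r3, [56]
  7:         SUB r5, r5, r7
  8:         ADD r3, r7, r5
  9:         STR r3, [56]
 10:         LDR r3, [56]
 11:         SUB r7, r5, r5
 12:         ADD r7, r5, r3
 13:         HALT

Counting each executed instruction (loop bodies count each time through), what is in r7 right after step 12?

r3=32
r7=17
r5=31
r5=17+32=49
STR r5, [20] → M[20]=49
r3=M[56]=49
r5=49-17=32
r3=17+32=49
STR r3, [56] → M[56]=49
r3=M[56]=49
r7=32-32=0
r7=32+49=81
After step 12: r7 = 81.

81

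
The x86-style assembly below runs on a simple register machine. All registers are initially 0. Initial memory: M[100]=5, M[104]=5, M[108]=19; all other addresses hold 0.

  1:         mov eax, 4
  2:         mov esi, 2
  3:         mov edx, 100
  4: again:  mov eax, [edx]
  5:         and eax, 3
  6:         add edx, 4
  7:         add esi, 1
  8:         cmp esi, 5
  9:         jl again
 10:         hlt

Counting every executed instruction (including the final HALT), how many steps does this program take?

mov eax, 4 → eax=4
mov esi, 2 → esi=2
mov edx, 100 → edx=100
mov eax, [edx] → eax=M[100]=5
and eax, 3 → eax=5&3=1
add edx, 4 → edx=100+4=104
add esi, 1 → esi=2+1=3
cmp esi, 5  (cmp 3,5)
jl again: taken
mov eax, [edx] → eax=M[104]=5
and eax, 3 → eax=5&3=1
add edx, 4 → edx=104+4=108
add esi, 1 → esi=3+1=4
cmp esi, 5  (cmp 4,5)
jl again: taken
mov eax, [edx] → eax=M[108]=19
and eax, 3 → eax=19&3=3
add edx, 4 → edx=108+4=112
add esi, 1 → esi=4+1=5
cmp esi, 5  (cmp 5,5)
jl again: not taken
halt.
Total executed instructions: 22.

22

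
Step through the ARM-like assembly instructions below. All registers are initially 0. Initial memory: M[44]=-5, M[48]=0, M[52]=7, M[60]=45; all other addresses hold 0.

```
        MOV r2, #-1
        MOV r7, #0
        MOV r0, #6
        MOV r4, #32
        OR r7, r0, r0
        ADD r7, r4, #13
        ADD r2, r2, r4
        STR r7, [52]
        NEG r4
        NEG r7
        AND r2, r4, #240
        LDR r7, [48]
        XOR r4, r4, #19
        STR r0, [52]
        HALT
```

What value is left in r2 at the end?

224

r2=-1
r7=0
r0=6
r4=32
r7=6|6=6
r7=32+13=45
r2=(-1)+32=31
STR r7, [52] → M[52]=45
r4=-(32)=-32
r7=-(45)=-45
r2=(-32)&240=224
r7=M[48]=0
r4=(-32)^19=-13
STR r0, [52] → M[52]=6
halt.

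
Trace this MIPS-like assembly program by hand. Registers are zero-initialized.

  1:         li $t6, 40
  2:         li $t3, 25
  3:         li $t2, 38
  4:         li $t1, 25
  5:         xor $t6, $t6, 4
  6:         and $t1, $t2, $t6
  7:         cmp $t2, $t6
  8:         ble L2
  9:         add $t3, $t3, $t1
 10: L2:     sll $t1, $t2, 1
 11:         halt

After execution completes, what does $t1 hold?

after li $t6, 40: $t6=40
after li $t3, 25: $t3=25
after li $t2, 38: $t2=38
after li $t1, 25: $t1=25
after xor $t6, $t6, 4: $t6=40^4=44
after and $t1, $t2, $t6: $t1=38&44=36
cmp $t2, $t6  (cmp 38,44)
ble L2: taken
after sll $t1, $t2, 1: $t1=38<<1=76
halt.

76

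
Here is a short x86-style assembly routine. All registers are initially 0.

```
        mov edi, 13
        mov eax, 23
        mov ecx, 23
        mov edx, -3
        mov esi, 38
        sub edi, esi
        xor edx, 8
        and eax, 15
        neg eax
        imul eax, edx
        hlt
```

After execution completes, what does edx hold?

-11

mov edi, 13 → edi=13
mov eax, 23 → eax=23
mov ecx, 23 → ecx=23
mov edx, -3 → edx=-3
mov esi, 38 → esi=38
sub edi, esi → edi=13-38=-25
xor edx, 8 → edx=(-3)^8=-11
and eax, 15 → eax=23&15=7
neg eax → eax=-(7)=-7
imul eax, edx → eax=(-7)*(-11)=77
halt.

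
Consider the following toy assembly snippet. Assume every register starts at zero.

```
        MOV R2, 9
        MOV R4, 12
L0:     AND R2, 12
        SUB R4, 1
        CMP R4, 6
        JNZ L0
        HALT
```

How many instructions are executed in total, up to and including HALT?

MOV R2, 9 → R2=9
MOV R4, 12 → R4=12
AND R2, 12 → R2=9&12=8
SUB R4, 1 → R4=12-1=11
CMP R4, 6  (cmp 11,6)
JNZ L0: taken
AND R2, 12 → R2=8&12=8
SUB R4, 1 → R4=11-1=10
CMP R4, 6  (cmp 10,6)
JNZ L0: taken
AND R2, 12 → R2=8&12=8
SUB R4, 1 → R4=10-1=9
CMP R4, 6  (cmp 9,6)
JNZ L0: taken
AND R2, 12 → R2=8&12=8
SUB R4, 1 → R4=9-1=8
CMP R4, 6  (cmp 8,6)
JNZ L0: taken
AND R2, 12 → R2=8&12=8
SUB R4, 1 → R4=8-1=7
CMP R4, 6  (cmp 7,6)
JNZ L0: taken
AND R2, 12 → R2=8&12=8
SUB R4, 1 → R4=7-1=6
CMP R4, 6  (cmp 6,6)
JNZ L0: not taken
halt.
Total executed instructions: 27.

27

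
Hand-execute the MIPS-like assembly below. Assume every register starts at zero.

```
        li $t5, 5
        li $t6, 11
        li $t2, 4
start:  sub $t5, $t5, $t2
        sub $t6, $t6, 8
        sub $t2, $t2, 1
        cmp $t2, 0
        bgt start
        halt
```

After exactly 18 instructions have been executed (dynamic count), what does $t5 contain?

after li $t5, 5: $t5=5
after li $t6, 11: $t6=11
after li $t2, 4: $t2=4
after sub $t5, $t5, $t2: $t5=5-4=1
after sub $t6, $t6, 8: $t6=11-8=3
after sub $t2, $t2, 1: $t2=4-1=3
cmp $t2, 0  (cmp 3,0)
bgt start: taken
after sub $t5, $t5, $t2: $t5=1-3=-2
after sub $t6, $t6, 8: $t6=3-8=-5
after sub $t2, $t2, 1: $t2=3-1=2
cmp $t2, 0  (cmp 2,0)
bgt start: taken
after sub $t5, $t5, $t2: $t5=(-2)-2=-4
after sub $t6, $t6, 8: $t6=(-5)-8=-13
after sub $t2, $t2, 1: $t2=2-1=1
cmp $t2, 0  (cmp 1,0)
bgt start: taken
After step 18: $t5 = -4.

-4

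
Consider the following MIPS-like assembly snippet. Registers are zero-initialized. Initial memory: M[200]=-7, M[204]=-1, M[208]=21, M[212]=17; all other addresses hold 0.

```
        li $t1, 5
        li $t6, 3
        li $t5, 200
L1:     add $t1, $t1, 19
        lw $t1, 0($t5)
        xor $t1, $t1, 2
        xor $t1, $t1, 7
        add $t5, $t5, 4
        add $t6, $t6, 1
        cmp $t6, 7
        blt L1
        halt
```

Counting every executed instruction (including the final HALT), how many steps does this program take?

36

after li $t1, 5: $t1=5
after li $t6, 3: $t6=3
after li $t5, 200: $t5=200
after add $t1, $t1, 19: $t1=5+19=24
after lw $t1, 0($t5): $t1=M[200]=-7
after xor $t1, $t1, 2: $t1=(-7)^2=-5
after xor $t1, $t1, 7: $t1=(-5)^7=-4
after add $t5, $t5, 4: $t5=200+4=204
after add $t6, $t6, 1: $t6=3+1=4
cmp $t6, 7  (cmp 4,7)
blt L1: taken
after add $t1, $t1, 19: $t1=(-4)+19=15
after lw $t1, 0($t5): $t1=M[204]=-1
after xor $t1, $t1, 2: $t1=(-1)^2=-3
after xor $t1, $t1, 7: $t1=(-3)^7=-6
after add $t5, $t5, 4: $t5=204+4=208
after add $t6, $t6, 1: $t6=4+1=5
cmp $t6, 7  (cmp 5,7)
blt L1: taken
after add $t1, $t1, 19: $t1=(-6)+19=13
after lw $t1, 0($t5): $t1=M[208]=21
after xor $t1, $t1, 2: $t1=21^2=23
after xor $t1, $t1, 7: $t1=23^7=16
after add $t5, $t5, 4: $t5=208+4=212
after add $t6, $t6, 1: $t6=5+1=6
cmp $t6, 7  (cmp 6,7)
blt L1: taken
after add $t1, $t1, 19: $t1=16+19=35
after lw $t1, 0($t5): $t1=M[212]=17
after xor $t1, $t1, 2: $t1=17^2=19
after xor $t1, $t1, 7: $t1=19^7=20
after add $t5, $t5, 4: $t5=212+4=216
after add $t6, $t6, 1: $t6=6+1=7
cmp $t6, 7  (cmp 7,7)
blt L1: not taken
halt.
Total executed instructions: 36.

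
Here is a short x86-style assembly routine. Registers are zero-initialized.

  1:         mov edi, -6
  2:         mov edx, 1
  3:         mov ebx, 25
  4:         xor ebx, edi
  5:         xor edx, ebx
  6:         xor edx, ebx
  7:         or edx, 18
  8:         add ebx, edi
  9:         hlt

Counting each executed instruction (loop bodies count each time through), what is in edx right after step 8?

after mov edi, -6: edi=-6
after mov edx, 1: edx=1
after mov ebx, 25: ebx=25
after xor ebx, edi: ebx=25^(-6)=-29
after xor edx, ebx: edx=1^(-29)=-30
after xor edx, ebx: edx=(-30)^(-29)=1
after or edx, 18: edx=1|18=19
after add ebx, edi: ebx=(-29)+(-6)=-35
After step 8: edx = 19.

19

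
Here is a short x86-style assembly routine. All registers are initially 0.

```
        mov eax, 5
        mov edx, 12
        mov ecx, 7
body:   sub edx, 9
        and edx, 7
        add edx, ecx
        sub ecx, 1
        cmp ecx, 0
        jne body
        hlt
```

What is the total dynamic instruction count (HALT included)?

46

eax=5
edx=12
ecx=7
edx=12-9=3
edx=3&7=3
edx=3+7=10
ecx=7-1=6
cmp ecx, 0  (cmp 6,0)
jne body: taken
edx=10-9=1
edx=1&7=1
edx=1+6=7
ecx=6-1=5
cmp ecx, 0  (cmp 5,0)
jne body: taken
edx=7-9=-2
edx=(-2)&7=6
edx=6+5=11
ecx=5-1=4
cmp ecx, 0  (cmp 4,0)
jne body: taken
edx=11-9=2
edx=2&7=2
edx=2+4=6
ecx=4-1=3
cmp ecx, 0  (cmp 3,0)
jne body: taken
edx=6-9=-3
edx=(-3)&7=5
edx=5+3=8
ecx=3-1=2
cmp ecx, 0  (cmp 2,0)
jne body: taken
edx=8-9=-1
edx=(-1)&7=7
edx=7+2=9
ecx=2-1=1
cmp ecx, 0  (cmp 1,0)
jne body: taken
edx=9-9=0
edx=0&7=0
edx=0+1=1
ecx=1-1=0
cmp ecx, 0  (cmp 0,0)
jne body: not taken
halt.
Total executed instructions: 46.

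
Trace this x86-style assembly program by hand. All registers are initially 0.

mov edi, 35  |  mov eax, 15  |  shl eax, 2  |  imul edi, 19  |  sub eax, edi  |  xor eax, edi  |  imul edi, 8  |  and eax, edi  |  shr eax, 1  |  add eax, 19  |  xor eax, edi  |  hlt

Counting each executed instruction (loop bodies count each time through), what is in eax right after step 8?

5128

mov edi, 35 → edi=35
mov eax, 15 → eax=15
shl eax, 2 → eax=15<<2=60
imul edi, 19 → edi=35*19=665
sub eax, edi → eax=60-665=-605
xor eax, edi → eax=(-605)^665=-198
imul edi, 8 → edi=665*8=5320
and eax, edi → eax=(-198)&5320=5128
After step 8: eax = 5128.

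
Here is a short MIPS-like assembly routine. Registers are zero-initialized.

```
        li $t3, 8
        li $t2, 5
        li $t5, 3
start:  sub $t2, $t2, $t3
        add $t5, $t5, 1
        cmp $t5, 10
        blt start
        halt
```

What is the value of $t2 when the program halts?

-51

after li $t3, 8: $t3=8
after li $t2, 5: $t2=5
after li $t5, 3: $t5=3
after sub $t2, $t2, $t3: $t2=5-8=-3
after add $t5, $t5, 1: $t5=3+1=4
cmp $t5, 10  (cmp 4,10)
blt start: taken
after sub $t2, $t2, $t3: $t2=(-3)-8=-11
after add $t5, $t5, 1: $t5=4+1=5
cmp $t5, 10  (cmp 5,10)
blt start: taken
after sub $t2, $t2, $t3: $t2=(-11)-8=-19
after add $t5, $t5, 1: $t5=5+1=6
cmp $t5, 10  (cmp 6,10)
blt start: taken
after sub $t2, $t2, $t3: $t2=(-19)-8=-27
after add $t5, $t5, 1: $t5=6+1=7
cmp $t5, 10  (cmp 7,10)
blt start: taken
after sub $t2, $t2, $t3: $t2=(-27)-8=-35
after add $t5, $t5, 1: $t5=7+1=8
cmp $t5, 10  (cmp 8,10)
blt start: taken
after sub $t2, $t2, $t3: $t2=(-35)-8=-43
after add $t5, $t5, 1: $t5=8+1=9
cmp $t5, 10  (cmp 9,10)
blt start: taken
after sub $t2, $t2, $t3: $t2=(-43)-8=-51
after add $t5, $t5, 1: $t5=9+1=10
cmp $t5, 10  (cmp 10,10)
blt start: not taken
halt.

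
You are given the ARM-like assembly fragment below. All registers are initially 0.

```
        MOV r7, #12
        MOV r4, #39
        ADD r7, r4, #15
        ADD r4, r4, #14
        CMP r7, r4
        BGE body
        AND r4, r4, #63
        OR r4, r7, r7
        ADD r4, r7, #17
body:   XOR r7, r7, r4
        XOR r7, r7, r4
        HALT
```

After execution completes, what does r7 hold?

r7=12
r4=39
r7=39+15=54
r4=39+14=53
CMP r7, r4  (cmp 54,53)
BGE body: taken
r7=54^53=3
r7=3^53=54
halt.

54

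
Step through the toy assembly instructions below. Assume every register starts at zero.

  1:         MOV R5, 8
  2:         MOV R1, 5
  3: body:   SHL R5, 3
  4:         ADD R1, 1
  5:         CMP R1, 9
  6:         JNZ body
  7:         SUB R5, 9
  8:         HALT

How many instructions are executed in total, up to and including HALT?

20

R5=8
R1=5
R5=8<<3=64
R1=5+1=6
CMP R1, 9  (cmp 6,9)
JNZ body: taken
R5=64<<3=512
R1=6+1=7
CMP R1, 9  (cmp 7,9)
JNZ body: taken
R5=512<<3=4096
R1=7+1=8
CMP R1, 9  (cmp 8,9)
JNZ body: taken
R5=4096<<3=32768
R1=8+1=9
CMP R1, 9  (cmp 9,9)
JNZ body: not taken
R5=32768-9=32759
halt.
Total executed instructions: 20.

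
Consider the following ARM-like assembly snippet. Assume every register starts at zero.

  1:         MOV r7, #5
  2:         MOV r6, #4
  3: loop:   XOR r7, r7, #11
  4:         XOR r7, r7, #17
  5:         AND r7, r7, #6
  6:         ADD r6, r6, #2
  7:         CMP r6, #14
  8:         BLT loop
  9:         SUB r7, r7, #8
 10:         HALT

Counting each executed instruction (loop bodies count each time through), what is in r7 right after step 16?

r7=5
r6=4
r7=5^11=14
r7=14^17=31
r7=31&6=6
r6=4+2=6
CMP r6, #14  (cmp 6,14)
BLT loop: taken
r7=6^11=13
r7=13^17=28
r7=28&6=4
r6=6+2=8
CMP r6, #14  (cmp 8,14)
BLT loop: taken
r7=4^11=15
r7=15^17=30
After step 16: r7 = 30.

30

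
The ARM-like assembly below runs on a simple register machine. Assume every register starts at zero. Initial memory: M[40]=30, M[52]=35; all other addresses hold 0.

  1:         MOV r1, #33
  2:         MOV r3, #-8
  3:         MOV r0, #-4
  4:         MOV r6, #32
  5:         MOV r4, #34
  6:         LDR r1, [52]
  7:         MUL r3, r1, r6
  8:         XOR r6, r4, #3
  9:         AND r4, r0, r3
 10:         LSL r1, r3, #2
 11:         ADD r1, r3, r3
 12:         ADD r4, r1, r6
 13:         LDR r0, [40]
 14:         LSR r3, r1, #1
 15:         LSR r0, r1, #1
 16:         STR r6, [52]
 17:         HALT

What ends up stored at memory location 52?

33

r1=33
r3=-8
r0=-4
r6=32
r4=34
r1=M[52]=35
r3=35*32=1120
r6=34^3=33
r4=(-4)&1120=1120
r1=1120<<2=4480
r1=1120+1120=2240
r4=2240+33=2273
r0=M[40]=30
r3=2240>>1=1120
r0=2240>>1=1120
STR r6, [52] → M[52]=33
halt.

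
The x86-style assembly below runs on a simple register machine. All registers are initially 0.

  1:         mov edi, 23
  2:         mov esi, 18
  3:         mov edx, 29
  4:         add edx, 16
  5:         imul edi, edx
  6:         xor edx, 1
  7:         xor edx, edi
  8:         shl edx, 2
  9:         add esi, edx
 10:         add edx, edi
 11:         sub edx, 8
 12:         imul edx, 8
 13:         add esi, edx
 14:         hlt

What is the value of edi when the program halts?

after mov edi, 23: edi=23
after mov esi, 18: esi=18
after mov edx, 29: edx=29
after add edx, 16: edx=29+16=45
after imul edi, edx: edi=23*45=1035
after xor edx, 1: edx=45^1=44
after xor edx, edi: edx=44^1035=1063
after shl edx, 2: edx=1063<<2=4252
after add esi, edx: esi=18+4252=4270
after add edx, edi: edx=4252+1035=5287
after sub edx, 8: edx=5287-8=5279
after imul edx, 8: edx=5279*8=42232
after add esi, edx: esi=4270+42232=46502
halt.

1035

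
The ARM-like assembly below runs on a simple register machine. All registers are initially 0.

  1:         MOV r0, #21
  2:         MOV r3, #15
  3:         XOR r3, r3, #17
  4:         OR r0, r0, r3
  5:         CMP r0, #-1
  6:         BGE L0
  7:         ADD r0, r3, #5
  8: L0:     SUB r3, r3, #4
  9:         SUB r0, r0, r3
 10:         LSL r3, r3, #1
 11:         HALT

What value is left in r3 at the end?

after MOV r0, #21: r0=21
after MOV r3, #15: r3=15
after XOR r3, r3, #17: r3=15^17=30
after OR r0, r0, r3: r0=21|30=31
CMP r0, #-1  (cmp 31,-1)
BGE L0: taken
after SUB r3, r3, #4: r3=30-4=26
after SUB r0, r0, r3: r0=31-26=5
after LSL r3, r3, #1: r3=26<<1=52
halt.

52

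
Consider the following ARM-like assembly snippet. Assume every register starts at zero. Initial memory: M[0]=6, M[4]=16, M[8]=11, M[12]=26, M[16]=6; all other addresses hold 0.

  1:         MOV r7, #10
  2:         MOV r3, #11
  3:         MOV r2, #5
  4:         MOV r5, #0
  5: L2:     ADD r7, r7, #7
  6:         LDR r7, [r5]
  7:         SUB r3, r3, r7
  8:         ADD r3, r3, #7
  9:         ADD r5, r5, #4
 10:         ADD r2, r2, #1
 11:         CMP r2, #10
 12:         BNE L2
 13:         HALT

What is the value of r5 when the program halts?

20

after MOV r7, #10: r7=10
after MOV r3, #11: r3=11
after MOV r2, #5: r2=5
after MOV r5, #0: r5=0
after ADD r7, r7, #7: r7=10+7=17
after LDR r7, [r5]: r7=M[0]=6
after SUB r3, r3, r7: r3=11-6=5
after ADD r3, r3, #7: r3=5+7=12
after ADD r5, r5, #4: r5=0+4=4
after ADD r2, r2, #1: r2=5+1=6
CMP r2, #10  (cmp 6,10)
BNE L2: taken
after ADD r7, r7, #7: r7=6+7=13
after LDR r7, [r5]: r7=M[4]=16
after SUB r3, r3, r7: r3=12-16=-4
after ADD r3, r3, #7: r3=(-4)+7=3
after ADD r5, r5, #4: r5=4+4=8
after ADD r2, r2, #1: r2=6+1=7
CMP r2, #10  (cmp 7,10)
BNE L2: taken
after ADD r7, r7, #7: r7=16+7=23
after LDR r7, [r5]: r7=M[8]=11
after SUB r3, r3, r7: r3=3-11=-8
after ADD r3, r3, #7: r3=(-8)+7=-1
after ADD r5, r5, #4: r5=8+4=12
after ADD r2, r2, #1: r2=7+1=8
CMP r2, #10  (cmp 8,10)
BNE L2: taken
after ADD r7, r7, #7: r7=11+7=18
after LDR r7, [r5]: r7=M[12]=26
after SUB r3, r3, r7: r3=(-1)-26=-27
after ADD r3, r3, #7: r3=(-27)+7=-20
after ADD r5, r5, #4: r5=12+4=16
after ADD r2, r2, #1: r2=8+1=9
CMP r2, #10  (cmp 9,10)
BNE L2: taken
after ADD r7, r7, #7: r7=26+7=33
after LDR r7, [r5]: r7=M[16]=6
after SUB r3, r3, r7: r3=(-20)-6=-26
after ADD r3, r3, #7: r3=(-26)+7=-19
after ADD r5, r5, #4: r5=16+4=20
after ADD r2, r2, #1: r2=9+1=10
CMP r2, #10  (cmp 10,10)
BNE L2: not taken
halt.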